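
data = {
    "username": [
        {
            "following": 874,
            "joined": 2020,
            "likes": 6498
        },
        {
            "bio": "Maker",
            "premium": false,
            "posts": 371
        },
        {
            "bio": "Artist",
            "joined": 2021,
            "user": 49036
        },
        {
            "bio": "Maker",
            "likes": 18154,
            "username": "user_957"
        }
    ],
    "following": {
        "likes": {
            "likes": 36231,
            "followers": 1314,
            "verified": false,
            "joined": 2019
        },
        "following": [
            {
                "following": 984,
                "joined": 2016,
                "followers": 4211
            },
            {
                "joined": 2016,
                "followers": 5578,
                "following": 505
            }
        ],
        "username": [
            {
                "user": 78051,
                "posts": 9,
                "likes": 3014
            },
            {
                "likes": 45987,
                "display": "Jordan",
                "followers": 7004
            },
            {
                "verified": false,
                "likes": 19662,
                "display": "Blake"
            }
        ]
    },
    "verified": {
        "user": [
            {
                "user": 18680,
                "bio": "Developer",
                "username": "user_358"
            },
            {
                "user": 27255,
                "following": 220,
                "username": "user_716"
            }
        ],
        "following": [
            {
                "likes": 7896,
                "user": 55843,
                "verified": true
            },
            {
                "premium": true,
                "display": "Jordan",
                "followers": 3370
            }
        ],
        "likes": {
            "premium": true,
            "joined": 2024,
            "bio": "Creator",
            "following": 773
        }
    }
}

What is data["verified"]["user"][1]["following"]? 220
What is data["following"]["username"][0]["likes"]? 3014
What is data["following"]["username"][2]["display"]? "Blake"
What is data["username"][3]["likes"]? 18154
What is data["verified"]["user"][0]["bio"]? "Developer"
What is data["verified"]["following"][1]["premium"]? True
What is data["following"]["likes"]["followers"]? 1314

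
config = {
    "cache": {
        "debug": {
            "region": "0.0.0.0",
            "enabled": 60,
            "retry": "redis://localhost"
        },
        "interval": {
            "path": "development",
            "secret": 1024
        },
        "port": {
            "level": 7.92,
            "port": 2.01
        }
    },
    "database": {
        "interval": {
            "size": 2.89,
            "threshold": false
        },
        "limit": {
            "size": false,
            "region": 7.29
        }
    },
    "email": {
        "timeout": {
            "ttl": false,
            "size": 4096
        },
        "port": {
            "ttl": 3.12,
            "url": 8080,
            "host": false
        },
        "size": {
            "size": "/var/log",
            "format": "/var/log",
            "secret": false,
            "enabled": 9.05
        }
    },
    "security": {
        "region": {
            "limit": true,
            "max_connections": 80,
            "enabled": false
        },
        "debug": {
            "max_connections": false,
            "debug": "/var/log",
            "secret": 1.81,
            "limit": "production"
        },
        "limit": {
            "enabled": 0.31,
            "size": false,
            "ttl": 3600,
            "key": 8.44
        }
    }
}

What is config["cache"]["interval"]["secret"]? 1024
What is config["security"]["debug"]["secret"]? 1.81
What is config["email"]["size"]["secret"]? False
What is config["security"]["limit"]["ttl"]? 3600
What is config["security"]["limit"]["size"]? False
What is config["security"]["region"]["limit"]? True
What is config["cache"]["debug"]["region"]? "0.0.0.0"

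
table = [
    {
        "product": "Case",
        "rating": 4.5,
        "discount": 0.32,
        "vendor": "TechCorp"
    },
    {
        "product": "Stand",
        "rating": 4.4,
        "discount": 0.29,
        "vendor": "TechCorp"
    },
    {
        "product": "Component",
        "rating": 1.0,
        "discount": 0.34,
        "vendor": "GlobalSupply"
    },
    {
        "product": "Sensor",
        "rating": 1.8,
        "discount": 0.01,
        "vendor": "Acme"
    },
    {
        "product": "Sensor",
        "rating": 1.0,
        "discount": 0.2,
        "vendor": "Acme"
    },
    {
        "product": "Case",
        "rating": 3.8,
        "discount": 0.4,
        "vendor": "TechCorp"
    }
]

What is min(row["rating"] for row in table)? 1.0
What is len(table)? 6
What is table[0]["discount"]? 0.32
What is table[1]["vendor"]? "TechCorp"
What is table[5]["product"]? "Case"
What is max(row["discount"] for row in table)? 0.4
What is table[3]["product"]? "Sensor"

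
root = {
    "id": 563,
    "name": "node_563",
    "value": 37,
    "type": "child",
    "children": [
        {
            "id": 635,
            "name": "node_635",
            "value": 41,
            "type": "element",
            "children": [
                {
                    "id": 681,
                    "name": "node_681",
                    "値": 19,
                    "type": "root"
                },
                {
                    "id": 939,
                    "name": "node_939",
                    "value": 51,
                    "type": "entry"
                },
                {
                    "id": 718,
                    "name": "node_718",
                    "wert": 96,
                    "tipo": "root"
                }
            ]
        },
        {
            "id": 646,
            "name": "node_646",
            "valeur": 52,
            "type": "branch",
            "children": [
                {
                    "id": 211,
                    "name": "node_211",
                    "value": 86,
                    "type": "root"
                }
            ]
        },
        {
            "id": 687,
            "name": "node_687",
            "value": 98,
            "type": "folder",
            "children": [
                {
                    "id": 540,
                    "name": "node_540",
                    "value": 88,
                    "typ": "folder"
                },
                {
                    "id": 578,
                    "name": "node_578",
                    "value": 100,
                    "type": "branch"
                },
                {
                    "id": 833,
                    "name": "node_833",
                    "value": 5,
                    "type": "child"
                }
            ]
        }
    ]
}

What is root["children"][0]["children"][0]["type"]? "root"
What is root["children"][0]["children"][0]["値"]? 19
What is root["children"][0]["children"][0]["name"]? "node_681"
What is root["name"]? "node_563"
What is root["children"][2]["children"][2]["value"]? 5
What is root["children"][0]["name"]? "node_635"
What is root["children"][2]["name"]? "node_687"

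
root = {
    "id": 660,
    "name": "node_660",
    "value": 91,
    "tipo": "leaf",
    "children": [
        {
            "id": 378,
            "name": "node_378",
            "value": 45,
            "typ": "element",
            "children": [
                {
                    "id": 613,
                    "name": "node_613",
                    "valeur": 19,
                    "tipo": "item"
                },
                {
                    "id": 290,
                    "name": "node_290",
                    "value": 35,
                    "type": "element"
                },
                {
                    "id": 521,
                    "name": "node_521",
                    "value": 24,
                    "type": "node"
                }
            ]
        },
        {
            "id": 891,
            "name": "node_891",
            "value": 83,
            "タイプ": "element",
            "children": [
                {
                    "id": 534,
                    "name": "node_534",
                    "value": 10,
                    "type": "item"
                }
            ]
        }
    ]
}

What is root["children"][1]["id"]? 891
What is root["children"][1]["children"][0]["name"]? "node_534"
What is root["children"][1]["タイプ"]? "element"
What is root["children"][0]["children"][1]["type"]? "element"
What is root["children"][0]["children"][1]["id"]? 290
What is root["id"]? 660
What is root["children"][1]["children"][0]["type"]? "item"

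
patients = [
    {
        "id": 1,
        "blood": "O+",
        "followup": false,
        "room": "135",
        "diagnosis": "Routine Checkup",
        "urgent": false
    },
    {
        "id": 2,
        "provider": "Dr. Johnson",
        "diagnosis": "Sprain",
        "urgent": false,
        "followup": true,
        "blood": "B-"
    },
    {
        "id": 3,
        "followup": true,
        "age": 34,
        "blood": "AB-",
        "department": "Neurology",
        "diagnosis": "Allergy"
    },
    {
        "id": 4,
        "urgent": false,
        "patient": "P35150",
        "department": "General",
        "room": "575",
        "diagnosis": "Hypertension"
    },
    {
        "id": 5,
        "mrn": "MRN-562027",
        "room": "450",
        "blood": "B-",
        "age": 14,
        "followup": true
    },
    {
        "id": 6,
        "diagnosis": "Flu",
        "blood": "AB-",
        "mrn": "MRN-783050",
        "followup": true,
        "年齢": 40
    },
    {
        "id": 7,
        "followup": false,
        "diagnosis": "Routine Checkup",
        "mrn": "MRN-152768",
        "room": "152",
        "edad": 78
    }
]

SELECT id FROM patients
[1, 2, 3, 4, 5, 6, 7]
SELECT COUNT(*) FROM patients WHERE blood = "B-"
2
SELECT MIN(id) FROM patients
1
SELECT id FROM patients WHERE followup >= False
[1, 2, 3, 5, 6, 7]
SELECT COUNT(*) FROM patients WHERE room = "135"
1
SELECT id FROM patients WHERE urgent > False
[]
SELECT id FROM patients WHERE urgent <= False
[1, 2, 4]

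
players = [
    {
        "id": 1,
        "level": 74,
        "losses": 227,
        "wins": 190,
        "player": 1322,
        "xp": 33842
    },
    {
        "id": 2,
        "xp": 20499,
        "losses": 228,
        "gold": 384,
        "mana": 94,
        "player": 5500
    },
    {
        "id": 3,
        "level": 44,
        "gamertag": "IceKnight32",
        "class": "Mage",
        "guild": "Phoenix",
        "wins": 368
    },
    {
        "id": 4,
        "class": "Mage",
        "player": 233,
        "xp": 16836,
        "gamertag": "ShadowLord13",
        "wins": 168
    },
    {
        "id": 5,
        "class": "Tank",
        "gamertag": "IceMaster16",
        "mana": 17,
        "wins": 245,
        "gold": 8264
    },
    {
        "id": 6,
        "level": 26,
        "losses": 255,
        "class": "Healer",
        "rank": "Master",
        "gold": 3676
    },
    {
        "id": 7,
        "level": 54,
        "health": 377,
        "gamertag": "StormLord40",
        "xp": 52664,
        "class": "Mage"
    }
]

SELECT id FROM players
[1, 2, 3, 4, 5, 6, 7]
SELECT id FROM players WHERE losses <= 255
[1, 2, 6]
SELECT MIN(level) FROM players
26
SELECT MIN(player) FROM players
233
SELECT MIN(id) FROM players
1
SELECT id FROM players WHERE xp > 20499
[1, 7]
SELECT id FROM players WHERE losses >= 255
[6]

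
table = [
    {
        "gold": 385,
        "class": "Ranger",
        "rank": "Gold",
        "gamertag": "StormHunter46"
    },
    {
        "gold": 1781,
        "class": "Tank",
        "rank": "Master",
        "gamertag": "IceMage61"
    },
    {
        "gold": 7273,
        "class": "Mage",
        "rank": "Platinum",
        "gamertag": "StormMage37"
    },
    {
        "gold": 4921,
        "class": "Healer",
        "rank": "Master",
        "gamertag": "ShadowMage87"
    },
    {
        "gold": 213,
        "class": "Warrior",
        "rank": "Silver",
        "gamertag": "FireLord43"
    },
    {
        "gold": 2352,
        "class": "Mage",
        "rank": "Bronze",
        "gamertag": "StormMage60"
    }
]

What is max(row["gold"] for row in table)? 7273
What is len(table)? 6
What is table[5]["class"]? "Mage"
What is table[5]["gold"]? 2352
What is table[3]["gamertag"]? "ShadowMage87"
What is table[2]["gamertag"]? "StormMage37"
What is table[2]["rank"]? "Platinum"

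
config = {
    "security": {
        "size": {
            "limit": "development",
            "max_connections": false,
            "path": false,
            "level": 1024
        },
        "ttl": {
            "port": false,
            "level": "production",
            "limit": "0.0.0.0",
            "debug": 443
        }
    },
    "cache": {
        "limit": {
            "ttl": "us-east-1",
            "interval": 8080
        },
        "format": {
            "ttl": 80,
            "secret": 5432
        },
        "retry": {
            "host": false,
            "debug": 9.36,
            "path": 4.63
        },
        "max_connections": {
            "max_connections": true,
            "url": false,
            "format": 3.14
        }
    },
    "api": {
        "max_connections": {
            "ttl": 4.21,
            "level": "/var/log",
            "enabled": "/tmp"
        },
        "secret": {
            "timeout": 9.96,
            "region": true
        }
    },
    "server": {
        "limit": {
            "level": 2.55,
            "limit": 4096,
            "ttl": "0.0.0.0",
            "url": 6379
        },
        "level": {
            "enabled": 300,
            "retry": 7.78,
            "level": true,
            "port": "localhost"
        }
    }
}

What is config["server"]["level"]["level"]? True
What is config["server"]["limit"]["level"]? 2.55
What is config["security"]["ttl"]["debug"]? 443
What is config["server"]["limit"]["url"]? 6379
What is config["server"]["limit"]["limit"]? 4096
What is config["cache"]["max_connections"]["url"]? False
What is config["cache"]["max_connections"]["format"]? 3.14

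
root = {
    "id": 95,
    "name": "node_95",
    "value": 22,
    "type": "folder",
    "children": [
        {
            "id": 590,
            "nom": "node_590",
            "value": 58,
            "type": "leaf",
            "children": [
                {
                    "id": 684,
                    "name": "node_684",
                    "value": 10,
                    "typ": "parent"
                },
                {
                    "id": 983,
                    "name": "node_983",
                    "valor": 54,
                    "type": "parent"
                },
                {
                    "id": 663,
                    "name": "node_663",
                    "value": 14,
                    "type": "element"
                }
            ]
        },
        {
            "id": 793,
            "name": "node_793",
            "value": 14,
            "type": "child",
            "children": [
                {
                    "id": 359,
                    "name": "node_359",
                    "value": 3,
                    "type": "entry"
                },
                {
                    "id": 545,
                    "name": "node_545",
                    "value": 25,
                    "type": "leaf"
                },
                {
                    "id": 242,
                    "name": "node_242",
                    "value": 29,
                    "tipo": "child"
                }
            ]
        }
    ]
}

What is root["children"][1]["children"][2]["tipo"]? "child"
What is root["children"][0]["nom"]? "node_590"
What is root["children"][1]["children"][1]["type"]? "leaf"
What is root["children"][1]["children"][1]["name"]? "node_545"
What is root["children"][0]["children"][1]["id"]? 983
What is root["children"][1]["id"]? 793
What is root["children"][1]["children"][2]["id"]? 242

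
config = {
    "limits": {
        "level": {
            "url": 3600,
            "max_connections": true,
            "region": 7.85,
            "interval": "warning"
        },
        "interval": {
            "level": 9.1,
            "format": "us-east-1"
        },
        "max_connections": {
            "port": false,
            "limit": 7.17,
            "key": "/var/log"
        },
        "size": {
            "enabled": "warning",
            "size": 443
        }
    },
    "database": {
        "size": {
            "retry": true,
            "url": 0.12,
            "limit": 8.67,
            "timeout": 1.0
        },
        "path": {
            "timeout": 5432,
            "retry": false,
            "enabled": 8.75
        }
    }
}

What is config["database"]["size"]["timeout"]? 1.0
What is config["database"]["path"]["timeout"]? 5432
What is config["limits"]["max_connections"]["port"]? False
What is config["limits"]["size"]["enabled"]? "warning"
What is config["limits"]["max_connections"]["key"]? "/var/log"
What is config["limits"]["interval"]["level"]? 9.1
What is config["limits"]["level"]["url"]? 3600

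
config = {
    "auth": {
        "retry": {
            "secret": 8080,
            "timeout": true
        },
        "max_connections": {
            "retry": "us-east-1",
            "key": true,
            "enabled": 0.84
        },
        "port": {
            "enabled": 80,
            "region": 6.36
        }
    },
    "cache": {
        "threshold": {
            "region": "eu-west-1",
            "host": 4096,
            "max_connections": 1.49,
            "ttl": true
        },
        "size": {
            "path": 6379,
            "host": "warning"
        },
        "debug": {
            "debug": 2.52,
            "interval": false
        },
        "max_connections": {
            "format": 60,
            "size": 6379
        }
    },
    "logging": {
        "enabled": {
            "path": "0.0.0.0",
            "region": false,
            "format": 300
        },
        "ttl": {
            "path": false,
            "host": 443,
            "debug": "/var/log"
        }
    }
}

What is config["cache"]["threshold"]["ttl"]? True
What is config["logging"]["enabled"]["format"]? 300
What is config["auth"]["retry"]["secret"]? 8080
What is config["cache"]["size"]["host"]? "warning"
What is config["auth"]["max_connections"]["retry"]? "us-east-1"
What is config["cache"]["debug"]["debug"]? 2.52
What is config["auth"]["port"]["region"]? 6.36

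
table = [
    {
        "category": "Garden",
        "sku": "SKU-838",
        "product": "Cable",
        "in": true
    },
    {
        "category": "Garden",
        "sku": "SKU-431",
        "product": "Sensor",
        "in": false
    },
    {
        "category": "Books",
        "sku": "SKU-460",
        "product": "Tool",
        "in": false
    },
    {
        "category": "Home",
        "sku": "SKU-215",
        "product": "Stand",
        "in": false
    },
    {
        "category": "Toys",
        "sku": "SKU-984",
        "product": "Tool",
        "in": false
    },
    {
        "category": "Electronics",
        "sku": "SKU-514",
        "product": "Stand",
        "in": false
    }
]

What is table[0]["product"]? "Cable"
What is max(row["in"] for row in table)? True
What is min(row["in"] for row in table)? False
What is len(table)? 6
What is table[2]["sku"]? "SKU-460"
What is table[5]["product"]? "Stand"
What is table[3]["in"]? False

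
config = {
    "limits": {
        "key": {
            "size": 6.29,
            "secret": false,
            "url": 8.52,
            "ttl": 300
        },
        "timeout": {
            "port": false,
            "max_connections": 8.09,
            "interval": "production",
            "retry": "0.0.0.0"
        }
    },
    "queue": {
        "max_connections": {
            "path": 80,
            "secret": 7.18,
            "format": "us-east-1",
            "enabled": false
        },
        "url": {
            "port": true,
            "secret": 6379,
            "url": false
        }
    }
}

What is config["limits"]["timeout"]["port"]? False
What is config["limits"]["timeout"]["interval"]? "production"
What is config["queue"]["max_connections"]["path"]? 80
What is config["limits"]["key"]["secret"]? False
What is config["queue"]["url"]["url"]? False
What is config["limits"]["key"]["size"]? 6.29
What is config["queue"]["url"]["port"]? True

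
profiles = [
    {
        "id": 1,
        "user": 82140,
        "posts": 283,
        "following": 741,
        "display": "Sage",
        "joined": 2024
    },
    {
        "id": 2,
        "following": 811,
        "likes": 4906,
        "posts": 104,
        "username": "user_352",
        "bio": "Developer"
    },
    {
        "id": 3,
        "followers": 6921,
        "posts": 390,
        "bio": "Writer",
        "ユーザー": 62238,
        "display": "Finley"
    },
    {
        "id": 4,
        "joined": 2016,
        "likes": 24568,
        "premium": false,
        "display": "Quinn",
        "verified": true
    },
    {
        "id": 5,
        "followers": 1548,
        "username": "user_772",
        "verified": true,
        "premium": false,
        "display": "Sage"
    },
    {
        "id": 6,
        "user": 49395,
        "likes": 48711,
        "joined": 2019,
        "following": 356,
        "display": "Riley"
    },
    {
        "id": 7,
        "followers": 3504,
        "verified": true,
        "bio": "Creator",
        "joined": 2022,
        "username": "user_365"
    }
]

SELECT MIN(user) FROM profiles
49395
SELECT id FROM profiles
[1, 2, 3, 4, 5, 6, 7]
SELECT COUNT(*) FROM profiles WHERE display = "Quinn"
1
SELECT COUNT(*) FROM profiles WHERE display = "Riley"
1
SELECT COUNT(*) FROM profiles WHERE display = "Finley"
1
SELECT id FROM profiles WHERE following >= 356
[1, 2, 6]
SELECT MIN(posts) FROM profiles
104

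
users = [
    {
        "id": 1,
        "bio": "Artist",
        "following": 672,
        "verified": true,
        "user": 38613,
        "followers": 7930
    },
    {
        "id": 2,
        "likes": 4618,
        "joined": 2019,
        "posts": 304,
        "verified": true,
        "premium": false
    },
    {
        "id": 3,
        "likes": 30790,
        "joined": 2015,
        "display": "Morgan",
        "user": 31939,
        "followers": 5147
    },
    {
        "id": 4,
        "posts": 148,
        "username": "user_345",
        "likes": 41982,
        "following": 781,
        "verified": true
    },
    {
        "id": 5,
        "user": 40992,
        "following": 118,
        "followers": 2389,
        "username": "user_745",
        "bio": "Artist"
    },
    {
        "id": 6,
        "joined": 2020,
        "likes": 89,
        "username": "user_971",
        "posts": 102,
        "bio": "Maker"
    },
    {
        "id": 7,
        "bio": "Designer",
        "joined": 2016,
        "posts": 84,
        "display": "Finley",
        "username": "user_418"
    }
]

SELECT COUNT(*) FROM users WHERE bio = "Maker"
1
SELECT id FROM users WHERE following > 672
[4]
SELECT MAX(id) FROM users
7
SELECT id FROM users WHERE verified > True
[]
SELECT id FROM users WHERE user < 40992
[1, 3]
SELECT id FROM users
[1, 2, 3, 4, 5, 6, 7]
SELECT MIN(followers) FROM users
2389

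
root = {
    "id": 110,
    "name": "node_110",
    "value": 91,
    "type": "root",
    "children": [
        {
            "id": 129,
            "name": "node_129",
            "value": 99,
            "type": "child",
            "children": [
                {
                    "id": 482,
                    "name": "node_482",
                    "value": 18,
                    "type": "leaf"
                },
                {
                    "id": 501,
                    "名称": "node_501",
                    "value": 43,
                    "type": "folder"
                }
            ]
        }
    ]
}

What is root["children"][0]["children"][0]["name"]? "node_482"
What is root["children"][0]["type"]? "child"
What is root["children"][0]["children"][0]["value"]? 18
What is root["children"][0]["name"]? "node_129"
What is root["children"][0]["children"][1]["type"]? "folder"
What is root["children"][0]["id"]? 129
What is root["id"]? 110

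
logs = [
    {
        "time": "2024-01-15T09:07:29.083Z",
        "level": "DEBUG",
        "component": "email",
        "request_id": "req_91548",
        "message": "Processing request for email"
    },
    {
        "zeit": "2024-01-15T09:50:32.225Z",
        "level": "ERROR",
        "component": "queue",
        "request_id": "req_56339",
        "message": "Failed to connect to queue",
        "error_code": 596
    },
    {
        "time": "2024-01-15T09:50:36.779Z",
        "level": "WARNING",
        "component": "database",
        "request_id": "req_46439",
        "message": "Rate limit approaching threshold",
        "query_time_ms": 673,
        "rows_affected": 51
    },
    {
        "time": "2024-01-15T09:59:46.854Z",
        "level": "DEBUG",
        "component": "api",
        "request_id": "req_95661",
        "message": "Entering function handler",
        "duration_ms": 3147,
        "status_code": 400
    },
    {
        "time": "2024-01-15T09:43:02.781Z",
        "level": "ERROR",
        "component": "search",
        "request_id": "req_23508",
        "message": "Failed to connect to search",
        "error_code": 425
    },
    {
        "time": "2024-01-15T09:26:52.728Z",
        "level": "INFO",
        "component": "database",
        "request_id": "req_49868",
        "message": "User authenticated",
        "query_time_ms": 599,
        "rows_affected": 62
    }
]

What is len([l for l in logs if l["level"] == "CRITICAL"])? 0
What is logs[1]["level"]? "ERROR"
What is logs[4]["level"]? "ERROR"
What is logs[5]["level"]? "INFO"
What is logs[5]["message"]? "User authenticated"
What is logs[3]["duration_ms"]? 3147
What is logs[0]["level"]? "DEBUG"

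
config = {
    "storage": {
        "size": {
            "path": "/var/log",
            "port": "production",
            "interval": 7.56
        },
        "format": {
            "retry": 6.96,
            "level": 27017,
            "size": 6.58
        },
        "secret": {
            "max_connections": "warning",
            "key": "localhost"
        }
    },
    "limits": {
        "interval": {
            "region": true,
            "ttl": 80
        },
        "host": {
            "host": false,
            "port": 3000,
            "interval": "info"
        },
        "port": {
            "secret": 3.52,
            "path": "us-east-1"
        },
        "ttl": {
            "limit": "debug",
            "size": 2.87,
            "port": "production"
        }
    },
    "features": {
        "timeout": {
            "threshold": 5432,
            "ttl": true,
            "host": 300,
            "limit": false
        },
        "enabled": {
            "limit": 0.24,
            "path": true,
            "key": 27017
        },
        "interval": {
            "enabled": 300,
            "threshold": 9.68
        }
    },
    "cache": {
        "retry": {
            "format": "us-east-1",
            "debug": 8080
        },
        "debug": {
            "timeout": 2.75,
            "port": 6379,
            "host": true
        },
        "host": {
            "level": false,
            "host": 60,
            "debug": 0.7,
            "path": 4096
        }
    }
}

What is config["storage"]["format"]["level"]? 27017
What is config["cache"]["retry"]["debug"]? 8080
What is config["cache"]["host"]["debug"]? 0.7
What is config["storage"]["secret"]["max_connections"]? "warning"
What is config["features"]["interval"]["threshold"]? 9.68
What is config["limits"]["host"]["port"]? 3000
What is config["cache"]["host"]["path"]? 4096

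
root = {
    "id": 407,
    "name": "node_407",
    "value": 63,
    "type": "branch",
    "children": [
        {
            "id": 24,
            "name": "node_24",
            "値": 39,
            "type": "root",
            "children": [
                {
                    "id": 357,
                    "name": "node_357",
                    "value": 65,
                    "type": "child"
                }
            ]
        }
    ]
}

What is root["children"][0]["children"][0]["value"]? 65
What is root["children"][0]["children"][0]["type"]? "child"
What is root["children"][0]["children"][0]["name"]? "node_357"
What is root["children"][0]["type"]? "root"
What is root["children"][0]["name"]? "node_24"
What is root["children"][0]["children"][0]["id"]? 357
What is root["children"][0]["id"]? 24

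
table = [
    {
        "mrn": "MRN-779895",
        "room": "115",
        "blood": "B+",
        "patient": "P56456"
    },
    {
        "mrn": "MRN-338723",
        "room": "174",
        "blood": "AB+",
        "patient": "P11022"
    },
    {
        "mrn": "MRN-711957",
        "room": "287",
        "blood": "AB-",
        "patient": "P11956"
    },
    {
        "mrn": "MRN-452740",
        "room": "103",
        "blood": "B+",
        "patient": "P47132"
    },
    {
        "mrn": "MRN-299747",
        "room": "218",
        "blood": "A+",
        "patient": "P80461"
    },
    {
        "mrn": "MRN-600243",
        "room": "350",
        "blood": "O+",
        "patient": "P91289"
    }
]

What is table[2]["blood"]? "AB-"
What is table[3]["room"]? "103"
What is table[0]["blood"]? "B+"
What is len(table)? 6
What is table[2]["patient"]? "P11956"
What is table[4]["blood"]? "A+"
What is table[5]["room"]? "350"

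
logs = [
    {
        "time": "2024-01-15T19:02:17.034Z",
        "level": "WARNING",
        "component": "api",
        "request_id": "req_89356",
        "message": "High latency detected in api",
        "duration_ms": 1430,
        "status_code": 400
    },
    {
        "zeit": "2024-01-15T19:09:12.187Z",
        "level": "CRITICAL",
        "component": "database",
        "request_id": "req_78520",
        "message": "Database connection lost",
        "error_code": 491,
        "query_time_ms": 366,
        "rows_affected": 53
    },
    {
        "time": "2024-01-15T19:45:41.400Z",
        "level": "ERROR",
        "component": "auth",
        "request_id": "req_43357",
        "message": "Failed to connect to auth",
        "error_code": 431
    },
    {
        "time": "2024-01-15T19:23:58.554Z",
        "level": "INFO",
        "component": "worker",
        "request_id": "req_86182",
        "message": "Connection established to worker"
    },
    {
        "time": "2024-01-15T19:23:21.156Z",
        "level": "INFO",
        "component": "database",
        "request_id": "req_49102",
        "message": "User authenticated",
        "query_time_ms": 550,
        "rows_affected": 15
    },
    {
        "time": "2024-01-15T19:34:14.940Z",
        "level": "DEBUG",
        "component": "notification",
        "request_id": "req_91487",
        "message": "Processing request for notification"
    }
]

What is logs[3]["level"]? "INFO"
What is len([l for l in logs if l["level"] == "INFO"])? 2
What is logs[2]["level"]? "ERROR"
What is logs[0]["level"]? "WARNING"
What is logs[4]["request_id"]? "req_49102"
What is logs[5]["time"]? "2024-01-15T19:34:14.940Z"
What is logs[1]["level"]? "CRITICAL"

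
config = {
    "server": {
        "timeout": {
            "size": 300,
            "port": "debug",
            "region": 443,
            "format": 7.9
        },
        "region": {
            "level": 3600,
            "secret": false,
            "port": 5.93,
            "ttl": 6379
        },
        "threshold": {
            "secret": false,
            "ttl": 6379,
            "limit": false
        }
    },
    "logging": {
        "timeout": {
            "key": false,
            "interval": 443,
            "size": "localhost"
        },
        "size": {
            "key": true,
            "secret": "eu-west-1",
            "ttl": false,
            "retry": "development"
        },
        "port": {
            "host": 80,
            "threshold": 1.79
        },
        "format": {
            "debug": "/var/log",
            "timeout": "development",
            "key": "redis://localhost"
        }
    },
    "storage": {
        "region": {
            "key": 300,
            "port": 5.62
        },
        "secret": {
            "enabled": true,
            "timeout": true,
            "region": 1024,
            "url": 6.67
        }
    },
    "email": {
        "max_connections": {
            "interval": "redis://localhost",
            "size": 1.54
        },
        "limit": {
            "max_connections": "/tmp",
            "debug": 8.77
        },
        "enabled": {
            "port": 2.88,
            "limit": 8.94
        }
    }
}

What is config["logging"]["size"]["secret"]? "eu-west-1"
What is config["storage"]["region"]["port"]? 5.62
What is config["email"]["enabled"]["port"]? 2.88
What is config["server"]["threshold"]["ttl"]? 6379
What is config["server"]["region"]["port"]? 5.93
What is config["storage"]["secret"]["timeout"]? True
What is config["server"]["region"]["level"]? 3600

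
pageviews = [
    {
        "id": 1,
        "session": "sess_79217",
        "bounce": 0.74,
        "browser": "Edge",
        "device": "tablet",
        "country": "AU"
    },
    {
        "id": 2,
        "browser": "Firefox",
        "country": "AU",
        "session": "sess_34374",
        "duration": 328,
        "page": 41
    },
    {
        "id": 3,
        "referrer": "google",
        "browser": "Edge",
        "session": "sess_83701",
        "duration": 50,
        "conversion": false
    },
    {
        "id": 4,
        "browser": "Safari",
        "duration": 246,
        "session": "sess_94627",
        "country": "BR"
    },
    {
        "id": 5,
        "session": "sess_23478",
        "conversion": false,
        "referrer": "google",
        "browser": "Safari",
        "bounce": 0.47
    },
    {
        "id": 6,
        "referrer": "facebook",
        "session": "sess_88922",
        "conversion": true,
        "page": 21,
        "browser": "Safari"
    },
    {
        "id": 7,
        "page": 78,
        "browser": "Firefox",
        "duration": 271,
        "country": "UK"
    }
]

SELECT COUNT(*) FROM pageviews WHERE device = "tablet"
1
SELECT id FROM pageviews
[1, 2, 3, 4, 5, 6, 7]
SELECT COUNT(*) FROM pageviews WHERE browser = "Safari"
3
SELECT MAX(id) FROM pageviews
7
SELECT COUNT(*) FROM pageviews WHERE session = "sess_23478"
1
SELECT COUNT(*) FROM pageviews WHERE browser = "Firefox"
2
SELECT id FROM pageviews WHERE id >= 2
[2, 3, 4, 5, 6, 7]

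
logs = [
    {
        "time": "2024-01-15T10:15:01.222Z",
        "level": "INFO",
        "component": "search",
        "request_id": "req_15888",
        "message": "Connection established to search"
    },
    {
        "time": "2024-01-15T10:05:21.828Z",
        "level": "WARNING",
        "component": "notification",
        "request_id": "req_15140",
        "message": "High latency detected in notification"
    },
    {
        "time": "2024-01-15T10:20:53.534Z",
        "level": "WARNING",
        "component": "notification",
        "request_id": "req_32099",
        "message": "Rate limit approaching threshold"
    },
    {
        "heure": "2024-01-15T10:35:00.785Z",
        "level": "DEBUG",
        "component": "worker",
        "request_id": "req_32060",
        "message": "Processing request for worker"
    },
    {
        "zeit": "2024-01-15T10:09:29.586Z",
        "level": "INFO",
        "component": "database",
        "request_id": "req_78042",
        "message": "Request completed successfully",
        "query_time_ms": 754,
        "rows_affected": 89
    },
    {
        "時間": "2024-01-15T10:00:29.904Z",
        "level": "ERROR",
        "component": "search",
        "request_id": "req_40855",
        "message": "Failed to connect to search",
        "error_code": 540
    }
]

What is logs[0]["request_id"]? "req_15888"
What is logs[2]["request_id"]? "req_32099"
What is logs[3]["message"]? "Processing request for worker"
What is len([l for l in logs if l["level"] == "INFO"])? 2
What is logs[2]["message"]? "Rate limit approaching threshold"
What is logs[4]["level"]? "INFO"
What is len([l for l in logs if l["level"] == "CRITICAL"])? 0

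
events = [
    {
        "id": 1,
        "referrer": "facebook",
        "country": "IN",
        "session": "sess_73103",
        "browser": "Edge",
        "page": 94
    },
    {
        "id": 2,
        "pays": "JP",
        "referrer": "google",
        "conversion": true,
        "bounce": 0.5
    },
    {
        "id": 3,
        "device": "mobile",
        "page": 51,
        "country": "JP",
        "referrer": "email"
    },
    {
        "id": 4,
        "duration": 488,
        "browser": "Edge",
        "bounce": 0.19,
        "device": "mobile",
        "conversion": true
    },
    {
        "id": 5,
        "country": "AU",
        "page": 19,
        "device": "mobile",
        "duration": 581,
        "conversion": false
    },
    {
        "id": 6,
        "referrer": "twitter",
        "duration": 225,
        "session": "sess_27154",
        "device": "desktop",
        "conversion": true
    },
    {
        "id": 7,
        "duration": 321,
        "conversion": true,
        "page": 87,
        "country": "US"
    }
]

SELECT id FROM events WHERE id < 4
[1, 2, 3]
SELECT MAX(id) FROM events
7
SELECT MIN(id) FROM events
1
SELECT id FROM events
[1, 2, 3, 4, 5, 6, 7]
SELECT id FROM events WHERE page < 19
[]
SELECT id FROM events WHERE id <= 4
[1, 2, 3, 4]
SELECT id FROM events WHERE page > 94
[]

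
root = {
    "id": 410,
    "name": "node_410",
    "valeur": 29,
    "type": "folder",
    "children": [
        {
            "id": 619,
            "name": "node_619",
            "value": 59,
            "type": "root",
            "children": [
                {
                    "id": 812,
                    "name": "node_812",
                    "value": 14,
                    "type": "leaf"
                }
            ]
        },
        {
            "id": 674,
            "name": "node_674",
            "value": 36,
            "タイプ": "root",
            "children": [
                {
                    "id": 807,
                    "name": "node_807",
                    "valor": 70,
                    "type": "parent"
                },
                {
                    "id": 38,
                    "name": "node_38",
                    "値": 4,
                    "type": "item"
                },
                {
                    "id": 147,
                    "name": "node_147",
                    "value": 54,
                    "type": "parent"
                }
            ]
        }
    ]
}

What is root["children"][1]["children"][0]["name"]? "node_807"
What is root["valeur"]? 29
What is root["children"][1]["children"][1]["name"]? "node_38"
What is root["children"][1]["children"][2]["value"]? 54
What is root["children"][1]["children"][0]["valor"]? 70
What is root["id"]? 410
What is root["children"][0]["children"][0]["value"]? 14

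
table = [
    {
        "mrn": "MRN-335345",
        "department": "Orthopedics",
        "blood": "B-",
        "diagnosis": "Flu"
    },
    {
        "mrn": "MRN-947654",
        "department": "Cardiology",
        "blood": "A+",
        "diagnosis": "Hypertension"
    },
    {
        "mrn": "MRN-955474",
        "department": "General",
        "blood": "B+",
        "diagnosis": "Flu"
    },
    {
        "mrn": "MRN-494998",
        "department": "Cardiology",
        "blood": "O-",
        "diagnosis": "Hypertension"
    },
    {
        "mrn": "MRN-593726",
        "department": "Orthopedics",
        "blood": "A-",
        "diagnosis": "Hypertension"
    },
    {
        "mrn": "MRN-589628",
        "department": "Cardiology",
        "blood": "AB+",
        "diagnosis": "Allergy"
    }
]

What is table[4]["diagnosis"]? "Hypertension"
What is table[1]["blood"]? "A+"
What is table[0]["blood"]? "B-"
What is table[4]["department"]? "Orthopedics"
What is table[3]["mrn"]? "MRN-494998"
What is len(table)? 6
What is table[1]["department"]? "Cardiology"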